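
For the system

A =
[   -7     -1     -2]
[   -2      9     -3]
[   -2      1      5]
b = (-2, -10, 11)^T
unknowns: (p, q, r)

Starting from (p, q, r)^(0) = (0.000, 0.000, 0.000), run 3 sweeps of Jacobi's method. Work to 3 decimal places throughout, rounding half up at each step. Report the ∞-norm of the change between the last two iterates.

Iteration 1:
  p = (-2 - (-1)·0.000 - (-2)·0.000) / (-7) = 0.286
  q = (-10 - (-2)·0.000 - (-3)·0.000) / (9) = -1.111
  r = (11 - (-2)·0.000 - (1)·0.000) / (5) = 2.200
Iteration 2:
  p = (-2 - (-1)·-1.111 - (-2)·2.200) / (-7) = -0.184
  q = (-10 - (-2)·0.286 - (-3)·2.200) / (9) = -0.314
  r = (11 - (-2)·0.286 - (1)·-1.111) / (5) = 2.537
Iteration 3:
  p = (-2 - (-1)·-0.314 - (-2)·2.537) / (-7) = -0.394
  q = (-10 - (-2)·-0.184 - (-3)·2.537) / (9) = -0.306
  r = (11 - (-2)·-0.184 - (1)·-0.314) / (5) = 2.189
Change: (-0.210, 0.008, -0.348) → max |·| = 0.348

0.348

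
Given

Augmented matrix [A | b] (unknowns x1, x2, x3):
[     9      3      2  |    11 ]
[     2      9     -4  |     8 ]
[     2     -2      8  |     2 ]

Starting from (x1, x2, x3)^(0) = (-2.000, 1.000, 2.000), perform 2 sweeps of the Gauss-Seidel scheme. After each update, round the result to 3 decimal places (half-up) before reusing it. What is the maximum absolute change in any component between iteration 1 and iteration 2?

Iteration 1:
  x1 = (11 - (3)·1.000 - (2)·2.000) / (9) = 0.444
  x2 = (8 - (2)·0.444 - (-4)·2.000) / (9) = 1.679
  x3 = (2 - (2)·0.444 - (-2)·1.679) / (8) = 0.559
Iteration 2:
  x1 = (11 - (3)·1.679 - (2)·0.559) / (9) = 0.538
  x2 = (8 - (2)·0.538 - (-4)·0.559) / (9) = 1.018
  x3 = (2 - (2)·0.538 - (-2)·1.018) / (8) = 0.370
Change: (0.094, -0.661, -0.189) → max |·| = 0.661

0.661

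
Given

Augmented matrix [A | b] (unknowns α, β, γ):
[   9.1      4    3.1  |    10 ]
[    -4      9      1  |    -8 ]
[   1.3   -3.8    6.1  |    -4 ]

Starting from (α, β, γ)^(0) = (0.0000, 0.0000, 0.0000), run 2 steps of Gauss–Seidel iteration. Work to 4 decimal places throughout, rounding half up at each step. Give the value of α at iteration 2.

Iteration 1:
  α = (10 - (4)·0.0000 - (3.1)·0.0000) / (9.1) = 1.0989
  β = (-8 - (-4)·1.0989 - (1)·0.0000) / (9) = -0.4005
  γ = (-4 - (1.3)·1.0989 - (-3.8)·-0.4005) / (6.1) = -1.1394
Iteration 2:
  α = (10 - (4)·-0.4005 - (3.1)·-1.1394) / (9.1) = 1.6631
  β = (-8 - (-4)·1.6631 - (1)·-1.1394) / (9) = -0.0231
  γ = (-4 - (1.3)·1.6631 - (-3.8)·-0.0231) / (6.1) = -1.0246

1.6631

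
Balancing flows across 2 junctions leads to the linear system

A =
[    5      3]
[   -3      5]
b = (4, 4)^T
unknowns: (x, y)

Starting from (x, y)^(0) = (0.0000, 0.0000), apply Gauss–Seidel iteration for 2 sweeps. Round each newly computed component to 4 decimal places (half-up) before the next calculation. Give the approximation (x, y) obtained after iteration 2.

(0.0320, 0.8192)

Iteration 1:
  x = (4 - (3)·0.0000) / (5) = 0.8000
  y = (4 - (-3)·0.8000) / (5) = 1.2800
Iteration 2:
  x = (4 - (3)·1.2800) / (5) = 0.0320
  y = (4 - (-3)·0.0320) / (5) = 0.8192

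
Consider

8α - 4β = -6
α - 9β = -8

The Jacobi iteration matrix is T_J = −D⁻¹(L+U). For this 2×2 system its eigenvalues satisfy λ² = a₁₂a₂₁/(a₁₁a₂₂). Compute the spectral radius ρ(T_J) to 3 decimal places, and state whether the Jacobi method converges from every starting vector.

a₁₂a₂₁/(a₁₁a₂₂) = (-4)·(1) / ((8)·(-9)) = 0.055556
ρ = √|0.055556| = √0.055556 = 0.236
ρ < 1, so Jacobi converges

0.236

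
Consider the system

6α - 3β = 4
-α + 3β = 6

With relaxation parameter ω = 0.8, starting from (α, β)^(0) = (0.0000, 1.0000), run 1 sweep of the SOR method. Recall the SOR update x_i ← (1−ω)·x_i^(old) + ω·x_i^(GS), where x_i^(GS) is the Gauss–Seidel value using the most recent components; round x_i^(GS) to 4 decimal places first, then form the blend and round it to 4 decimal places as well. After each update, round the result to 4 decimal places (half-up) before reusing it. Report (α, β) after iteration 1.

Iteration 1:
  α: GS value = (4 - (-3)·1.0000) / (6) = 1.1667;  α ← (1−ω)·0.0000 + ω·1.1667 = 0.9334
  β: GS value = (6 - (-1)·0.9334) / (3) = 2.3111;  β ← (1−ω)·1.0000 + ω·2.3111 = 2.0489

(0.9334, 2.0489)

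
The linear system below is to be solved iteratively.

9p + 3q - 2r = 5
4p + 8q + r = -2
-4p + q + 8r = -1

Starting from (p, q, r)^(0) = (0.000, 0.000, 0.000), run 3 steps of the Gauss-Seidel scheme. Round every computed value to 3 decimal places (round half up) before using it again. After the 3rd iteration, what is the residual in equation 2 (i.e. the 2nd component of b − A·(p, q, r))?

Iteration 1:
  p = (5 - (3)·0.000 - (-2)·0.000) / (9) = 0.556
  q = (-2 - (4)·0.556 - (1)·0.000) / (8) = -0.528
  r = (-1 - (-4)·0.556 - (1)·-0.528) / (8) = 0.219
Iteration 2:
  p = (5 - (3)·-0.528 - (-2)·0.219) / (9) = 0.780
  q = (-2 - (4)·0.780 - (1)·0.219) / (8) = -0.667
  r = (-1 - (-4)·0.780 - (1)·-0.667) / (8) = 0.348
Iteration 3:
  p = (5 - (3)·-0.667 - (-2)·0.348) / (9) = 0.855
  q = (-2 - (4)·0.855 - (1)·0.348) / (8) = -0.721
  r = (-1 - (-4)·0.855 - (1)·-0.721) / (8) = 0.393
Residual b − A·x = (0.254, -0.045, -0.003)

-0.045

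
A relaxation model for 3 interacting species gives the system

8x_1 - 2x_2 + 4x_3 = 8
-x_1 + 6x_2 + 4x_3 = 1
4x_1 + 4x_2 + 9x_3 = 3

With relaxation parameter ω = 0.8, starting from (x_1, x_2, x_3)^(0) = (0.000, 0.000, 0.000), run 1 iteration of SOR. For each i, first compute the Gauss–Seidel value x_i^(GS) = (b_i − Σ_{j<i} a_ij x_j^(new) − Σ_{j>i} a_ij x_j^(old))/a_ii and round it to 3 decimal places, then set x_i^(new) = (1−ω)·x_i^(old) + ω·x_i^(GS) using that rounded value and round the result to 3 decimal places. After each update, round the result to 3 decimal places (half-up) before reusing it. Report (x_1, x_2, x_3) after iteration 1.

(0.800, 0.240, -0.103)

Iteration 1:
  x_1: GS value = (8 - (-2)·0.000 - (4)·0.000) / (8) = 1.000;  x_1 ← (1−ω)·0.000 + ω·1.000 = 0.800
  x_2: GS value = (1 - (-1)·0.800 - (4)·0.000) / (6) = 0.300;  x_2 ← (1−ω)·0.000 + ω·0.300 = 0.240
  x_3: GS value = (3 - (4)·0.800 - (4)·0.240) / (9) = -0.129;  x_3 ← (1−ω)·0.000 + ω·-0.129 = -0.103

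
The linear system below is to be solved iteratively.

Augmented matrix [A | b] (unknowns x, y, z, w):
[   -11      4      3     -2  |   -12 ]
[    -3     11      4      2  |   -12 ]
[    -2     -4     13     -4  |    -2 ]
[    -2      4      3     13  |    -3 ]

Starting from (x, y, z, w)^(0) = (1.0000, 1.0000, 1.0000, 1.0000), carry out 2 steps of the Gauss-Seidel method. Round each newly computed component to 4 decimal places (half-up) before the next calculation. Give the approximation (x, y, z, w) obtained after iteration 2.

Iteration 1:
  x = (-12 - (4)·1.0000 - (3)·1.0000 - (-2)·1.0000) / (-11) = 1.5455
  y = (-12 - (-3)·1.5455 - (4)·1.0000 - (2)·1.0000) / (11) = -1.2149
  z = (-2 - (-2)·1.5455 - (-4)·-1.2149 - (-4)·1.0000) / (13) = 0.0178
  w = (-3 - (-2)·1.5455 - (4)·-1.2149 - (3)·0.0178) / (13) = 0.3767
Iteration 2:
  x = (-12 - (4)·-1.2149 - (3)·0.0178 - (-2)·0.3767) / (-11) = 0.5855
  y = (-12 - (-3)·0.5855 - (4)·0.0178 - (2)·0.3767) / (11) = -1.0062
  z = (-2 - (-2)·0.5855 - (-4)·-1.0062 - (-4)·0.3767) / (13) = -0.2575
  w = (-3 - (-2)·0.5855 - (4)·-1.0062 - (3)·-0.2575) / (13) = 0.2283

(0.5855, -1.0062, -0.2575, 0.2283)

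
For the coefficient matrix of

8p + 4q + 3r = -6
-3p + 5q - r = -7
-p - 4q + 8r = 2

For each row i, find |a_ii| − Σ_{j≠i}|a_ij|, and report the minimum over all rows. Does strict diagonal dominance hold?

row 1: |8| − (4+3) = 1
row 2: |5| − (3+1) = 1
row 3: |8| − (1+4) = 3
minimum over rows = 1 → strictly diagonally dominant (convergence guaranteed)

1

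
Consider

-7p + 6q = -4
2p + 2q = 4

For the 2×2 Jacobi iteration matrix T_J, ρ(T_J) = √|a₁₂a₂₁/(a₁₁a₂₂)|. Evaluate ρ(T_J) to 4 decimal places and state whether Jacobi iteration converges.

a₁₂a₂₁/(a₁₁a₂₂) = (6)·(2) / ((-7)·(2)) = -0.857143
ρ = √|-0.857143| = √0.857143 = 0.9258
ρ < 1, so Jacobi converges

0.9258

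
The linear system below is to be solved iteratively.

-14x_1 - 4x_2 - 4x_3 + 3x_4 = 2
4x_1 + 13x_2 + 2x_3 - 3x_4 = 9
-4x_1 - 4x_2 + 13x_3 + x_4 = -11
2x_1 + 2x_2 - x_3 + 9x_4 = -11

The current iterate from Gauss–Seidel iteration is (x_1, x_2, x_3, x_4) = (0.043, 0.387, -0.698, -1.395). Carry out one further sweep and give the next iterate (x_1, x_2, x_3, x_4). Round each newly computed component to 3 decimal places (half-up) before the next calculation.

(-0.353, 0.586, -0.667, -1.348)

One sweep:
  x_1 = (2 - (-4)·0.387 - (-4)·-0.698 - (3)·-1.395) / (-14) = -0.353
  x_2 = (9 - (4)·-0.353 - (2)·-0.698 - (-3)·-1.395) / (13) = 0.586
  x_3 = (-11 - (-4)·-0.353 - (-4)·0.586 - (1)·-1.395) / (13) = -0.667
  x_4 = (-11 - (2)·-0.353 - (2)·0.586 - (-1)·-0.667) / (9) = -1.348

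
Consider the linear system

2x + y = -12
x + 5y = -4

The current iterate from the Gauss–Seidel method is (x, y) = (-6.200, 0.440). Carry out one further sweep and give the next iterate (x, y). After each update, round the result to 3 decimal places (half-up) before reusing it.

(-6.220, 0.444)

One sweep:
  x = (-12 - (1)·0.440) / (2) = -6.220
  y = (-4 - (1)·-6.220) / (5) = 0.444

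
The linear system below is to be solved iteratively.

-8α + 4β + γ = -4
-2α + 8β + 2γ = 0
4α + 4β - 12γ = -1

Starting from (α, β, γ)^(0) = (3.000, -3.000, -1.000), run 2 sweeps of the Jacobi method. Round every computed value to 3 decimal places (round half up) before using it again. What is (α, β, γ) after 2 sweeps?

Iteration 1:
  α = (-4 - (4)·-3.000 - (1)·-1.000) / (-8) = -1.125
  β = (0 - (-2)·3.000 - (2)·-1.000) / (8) = 1.000
  γ = (-1 - (4)·3.000 - (4)·-3.000) / (-12) = 0.083
Iteration 2:
  α = (-4 - (4)·1.000 - (1)·0.083) / (-8) = 1.010
  β = (0 - (-2)·-1.125 - (2)·0.083) / (8) = -0.302
  γ = (-1 - (4)·-1.125 - (4)·1.000) / (-12) = 0.042

(1.010, -0.302, 0.042)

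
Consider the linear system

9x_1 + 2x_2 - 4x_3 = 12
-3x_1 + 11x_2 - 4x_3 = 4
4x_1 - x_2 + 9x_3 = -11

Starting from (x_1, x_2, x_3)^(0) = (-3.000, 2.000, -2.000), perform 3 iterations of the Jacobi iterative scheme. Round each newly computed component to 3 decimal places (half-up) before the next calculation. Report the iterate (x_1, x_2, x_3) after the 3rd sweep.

Iteration 1:
  x_1 = (12 - (2)·2.000 - (-4)·-2.000) / (9) = 0.000
  x_2 = (4 - (-3)·-3.000 - (-4)·-2.000) / (11) = -1.182
  x_3 = (-11 - (4)·-3.000 - (-1)·2.000) / (9) = 0.333
Iteration 2:
  x_1 = (12 - (2)·-1.182 - (-4)·0.333) / (9) = 1.744
  x_2 = (4 - (-3)·0.000 - (-4)·0.333) / (11) = 0.485
  x_3 = (-11 - (4)·0.000 - (-1)·-1.182) / (9) = -1.354
Iteration 3:
  x_1 = (12 - (2)·0.485 - (-4)·-1.354) / (9) = 0.624
  x_2 = (4 - (-3)·1.744 - (-4)·-1.354) / (11) = 0.347
  x_3 = (-11 - (4)·1.744 - (-1)·0.485) / (9) = -1.943

(0.624, 0.347, -1.943)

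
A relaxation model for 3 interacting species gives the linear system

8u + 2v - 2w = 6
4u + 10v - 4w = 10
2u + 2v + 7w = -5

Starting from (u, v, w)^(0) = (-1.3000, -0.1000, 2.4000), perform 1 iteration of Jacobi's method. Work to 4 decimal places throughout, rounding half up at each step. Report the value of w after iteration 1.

Iteration 1:
  u = (6 - (2)·-0.1000 - (-2)·2.4000) / (8) = 1.3750
  v = (10 - (4)·-1.3000 - (-4)·2.4000) / (10) = 2.4800
  w = (-5 - (2)·-1.3000 - (2)·-0.1000) / (7) = -0.3143

-0.3143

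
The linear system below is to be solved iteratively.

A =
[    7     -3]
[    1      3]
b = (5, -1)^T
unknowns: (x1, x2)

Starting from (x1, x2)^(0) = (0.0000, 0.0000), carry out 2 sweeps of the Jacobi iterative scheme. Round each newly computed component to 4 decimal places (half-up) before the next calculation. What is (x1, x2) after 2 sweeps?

(0.5714, -0.5714)

Iteration 1:
  x1 = (5 - (-3)·0.0000) / (7) = 0.7143
  x2 = (-1 - (1)·0.0000) / (3) = -0.3333
Iteration 2:
  x1 = (5 - (-3)·-0.3333) / (7) = 0.5714
  x2 = (-1 - (1)·0.7143) / (3) = -0.5714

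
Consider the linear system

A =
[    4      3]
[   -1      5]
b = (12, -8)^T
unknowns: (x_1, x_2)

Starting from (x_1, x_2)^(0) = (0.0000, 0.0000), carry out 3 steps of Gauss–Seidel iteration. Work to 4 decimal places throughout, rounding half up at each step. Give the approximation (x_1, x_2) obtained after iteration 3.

(3.6375, -0.8725)

Iteration 1:
  x_1 = (12 - (3)·0.0000) / (4) = 3.0000
  x_2 = (-8 - (-1)·3.0000) / (5) = -1.0000
Iteration 2:
  x_1 = (12 - (3)·-1.0000) / (4) = 3.7500
  x_2 = (-8 - (-1)·3.7500) / (5) = -0.8500
Iteration 3:
  x_1 = (12 - (3)·-0.8500) / (4) = 3.6375
  x_2 = (-8 - (-1)·3.6375) / (5) = -0.8725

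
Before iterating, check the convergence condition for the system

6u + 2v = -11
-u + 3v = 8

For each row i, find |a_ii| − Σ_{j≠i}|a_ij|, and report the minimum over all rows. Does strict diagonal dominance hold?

2

row 1: |6| − (2) = 4
row 2: |3| − (1) = 2
minimum over rows = 2 → strictly diagonally dominant (convergence guaranteed)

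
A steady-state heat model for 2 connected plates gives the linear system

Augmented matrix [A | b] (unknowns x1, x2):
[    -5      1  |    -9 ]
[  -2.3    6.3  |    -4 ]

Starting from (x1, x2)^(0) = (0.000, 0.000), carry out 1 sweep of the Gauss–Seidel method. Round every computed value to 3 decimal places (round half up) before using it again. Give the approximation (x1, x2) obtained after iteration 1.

Iteration 1:
  x1 = (-9 - (1)·0.000) / (-5) = 1.800
  x2 = (-4 - (-2.3)·1.800) / (6.3) = 0.022

(1.800, 0.022)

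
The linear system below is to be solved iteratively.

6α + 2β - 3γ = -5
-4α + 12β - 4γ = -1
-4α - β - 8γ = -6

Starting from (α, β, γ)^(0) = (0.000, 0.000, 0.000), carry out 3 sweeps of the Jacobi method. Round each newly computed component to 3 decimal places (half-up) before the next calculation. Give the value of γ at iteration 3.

Iteration 1:
  α = (-5 - (2)·0.000 - (-3)·0.000) / (6) = -0.833
  β = (-1 - (-4)·0.000 - (-4)·0.000) / (12) = -0.083
  γ = (-6 - (-4)·0.000 - (-1)·0.000) / (-8) = 0.750
Iteration 2:
  α = (-5 - (2)·-0.083 - (-3)·0.750) / (6) = -0.431
  β = (-1 - (-4)·-0.833 - (-4)·0.750) / (12) = -0.111
  γ = (-6 - (-4)·-0.833 - (-1)·-0.083) / (-8) = 1.177
Iteration 3:
  α = (-5 - (2)·-0.111 - (-3)·1.177) / (6) = -0.208
  β = (-1 - (-4)·-0.431 - (-4)·1.177) / (12) = 0.165
  γ = (-6 - (-4)·-0.431 - (-1)·-0.111) / (-8) = 0.979

0.979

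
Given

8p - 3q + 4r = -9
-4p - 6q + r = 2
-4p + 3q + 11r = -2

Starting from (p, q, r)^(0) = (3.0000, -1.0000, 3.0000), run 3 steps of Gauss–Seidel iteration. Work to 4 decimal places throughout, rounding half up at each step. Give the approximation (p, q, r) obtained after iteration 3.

(-1.6871, 0.8467, -1.0262)

Iteration 1:
  p = (-9 - (-3)·-1.0000 - (4)·3.0000) / (8) = -3.0000
  q = (2 - (-4)·-3.0000 - (1)·3.0000) / (-6) = 2.1667
  r = (-2 - (-4)·-3.0000 - (3)·2.1667) / (11) = -1.8636
Iteration 2:
  p = (-9 - (-3)·2.1667 - (4)·-1.8636) / (8) = 0.6193
  q = (2 - (-4)·0.6193 - (1)·-1.8636) / (-6) = -1.0568
  r = (-2 - (-4)·0.6193 - (3)·-1.0568) / (11) = 0.3316
Iteration 3:
  p = (-9 - (-3)·-1.0568 - (4)·0.3316) / (8) = -1.6871
  q = (2 - (-4)·-1.6871 - (1)·0.3316) / (-6) = 0.8467
  r = (-2 - (-4)·-1.6871 - (3)·0.8467) / (11) = -1.0262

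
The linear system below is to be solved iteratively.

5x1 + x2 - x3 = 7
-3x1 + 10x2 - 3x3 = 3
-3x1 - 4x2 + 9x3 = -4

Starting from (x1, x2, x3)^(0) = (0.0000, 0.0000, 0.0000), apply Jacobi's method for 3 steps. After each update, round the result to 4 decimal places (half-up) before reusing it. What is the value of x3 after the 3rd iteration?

0.2333

Iteration 1:
  x1 = (7 - (1)·0.0000 - (-1)·0.0000) / (5) = 1.4000
  x2 = (3 - (-3)·0.0000 - (-3)·0.0000) / (10) = 0.3000
  x3 = (-4 - (-3)·0.0000 - (-4)·0.0000) / (9) = -0.4444
Iteration 2:
  x1 = (7 - (1)·0.3000 - (-1)·-0.4444) / (5) = 1.2511
  x2 = (3 - (-3)·1.4000 - (-3)·-0.4444) / (10) = 0.5867
  x3 = (-4 - (-3)·1.4000 - (-4)·0.3000) / (9) = 0.1556
Iteration 3:
  x1 = (7 - (1)·0.5867 - (-1)·0.1556) / (5) = 1.3138
  x2 = (3 - (-3)·1.2511 - (-3)·0.1556) / (10) = 0.7220
  x3 = (-4 - (-3)·1.2511 - (-4)·0.5867) / (9) = 0.2333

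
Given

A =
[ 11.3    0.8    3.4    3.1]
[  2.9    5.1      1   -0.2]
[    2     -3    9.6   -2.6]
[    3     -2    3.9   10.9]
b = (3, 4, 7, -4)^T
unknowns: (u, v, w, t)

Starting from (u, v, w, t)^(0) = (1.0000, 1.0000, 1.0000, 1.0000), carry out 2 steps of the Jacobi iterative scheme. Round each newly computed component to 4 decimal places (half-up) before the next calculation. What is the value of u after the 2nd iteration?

Iteration 1:
  u = (3 - (0.8)·1.0000 - (3.4)·1.0000 - (3.1)·1.0000) / (11.3) = -0.3805
  v = (4 - (2.9)·1.0000 - (1)·1.0000 - (-0.2)·1.0000) / (5.1) = 0.0588
  w = (7 - (2)·1.0000 - (-3)·1.0000 - (-2.6)·1.0000) / (9.6) = 1.1042
  t = (-4 - (3)·1.0000 - (-2)·1.0000 - (3.9)·1.0000) / (10.9) = -0.8165
Iteration 2:
  u = (3 - (0.8)·0.0588 - (3.4)·1.1042 - (3.1)·-0.8165) / (11.3) = 0.1531
  v = (4 - (2.9)·-0.3805 - (1)·1.1042 - (-0.2)·-0.8165) / (5.1) = 0.7521
  w = (7 - (2)·-0.3805 - (-3)·0.0588 - (-2.6)·-0.8165) / (9.6) = 0.6057
  t = (-4 - (3)·-0.3805 - (-2)·0.0588 - (3.9)·1.1042) / (10.9) = -0.6465

0.1531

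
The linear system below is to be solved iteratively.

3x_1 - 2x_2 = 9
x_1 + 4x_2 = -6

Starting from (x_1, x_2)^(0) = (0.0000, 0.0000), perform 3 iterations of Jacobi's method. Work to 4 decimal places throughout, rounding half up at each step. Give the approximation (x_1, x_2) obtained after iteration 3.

Iteration 1:
  x_1 = (9 - (-2)·0.0000) / (3) = 3.0000
  x_2 = (-6 - (1)·0.0000) / (4) = -1.5000
Iteration 2:
  x_1 = (9 - (-2)·-1.5000) / (3) = 2.0000
  x_2 = (-6 - (1)·3.0000) / (4) = -2.2500
Iteration 3:
  x_1 = (9 - (-2)·-2.2500) / (3) = 1.5000
  x_2 = (-6 - (1)·2.0000) / (4) = -2.0000

(1.5000, -2.0000)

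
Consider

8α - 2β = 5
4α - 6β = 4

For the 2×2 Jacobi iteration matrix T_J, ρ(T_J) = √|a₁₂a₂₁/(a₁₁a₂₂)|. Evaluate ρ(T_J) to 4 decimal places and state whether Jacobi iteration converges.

a₁₂a₂₁/(a₁₁a₂₂) = (-2)·(4) / ((8)·(-6)) = 0.166667
ρ = √|0.166667| = √0.166667 = 0.4082
ρ < 1, so Jacobi converges

0.4082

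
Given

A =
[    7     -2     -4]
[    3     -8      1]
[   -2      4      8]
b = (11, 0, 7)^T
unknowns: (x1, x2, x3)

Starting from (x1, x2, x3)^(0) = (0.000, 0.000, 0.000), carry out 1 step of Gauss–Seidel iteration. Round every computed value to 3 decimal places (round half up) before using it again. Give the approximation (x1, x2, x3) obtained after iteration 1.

Iteration 1:
  x1 = (11 - (-2)·0.000 - (-4)·0.000) / (7) = 1.571
  x2 = (0 - (3)·1.571 - (1)·0.000) / (-8) = 0.589
  x3 = (7 - (-2)·1.571 - (4)·0.589) / (8) = 0.973

(1.571, 0.589, 0.973)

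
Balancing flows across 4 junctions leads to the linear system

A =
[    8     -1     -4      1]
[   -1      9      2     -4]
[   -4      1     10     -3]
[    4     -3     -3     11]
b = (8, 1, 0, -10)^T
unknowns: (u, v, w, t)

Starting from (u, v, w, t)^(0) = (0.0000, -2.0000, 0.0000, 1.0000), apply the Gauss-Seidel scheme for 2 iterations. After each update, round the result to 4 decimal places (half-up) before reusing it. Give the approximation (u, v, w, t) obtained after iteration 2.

Iteration 1:
  u = (8 - (-1)·-2.0000 - (-4)·0.0000 - (1)·1.0000) / (8) = 0.6250
  v = (1 - (-1)·0.6250 - (2)·0.0000 - (-4)·1.0000) / (9) = 0.6250
  w = (0 - (-4)·0.6250 - (1)·0.6250 - (-3)·1.0000) / (10) = 0.4875
  t = (-10 - (4)·0.6250 - (-3)·0.6250 - (-3)·0.4875) / (11) = -0.8330
Iteration 2:
  u = (8 - (-1)·0.6250 - (-4)·0.4875 - (1)·-0.8330) / (8) = 1.4260
  v = (1 - (-1)·1.4260 - (2)·0.4875 - (-4)·-0.8330) / (9) = -0.2090
  w = (0 - (-4)·1.4260 - (1)·-0.2090 - (-3)·-0.8330) / (10) = 0.3414
  t = (-10 - (4)·1.4260 - (-3)·-0.2090 - (-3)·0.3414) / (11) = -1.3915

(1.4260, -0.2090, 0.3414, -1.3915)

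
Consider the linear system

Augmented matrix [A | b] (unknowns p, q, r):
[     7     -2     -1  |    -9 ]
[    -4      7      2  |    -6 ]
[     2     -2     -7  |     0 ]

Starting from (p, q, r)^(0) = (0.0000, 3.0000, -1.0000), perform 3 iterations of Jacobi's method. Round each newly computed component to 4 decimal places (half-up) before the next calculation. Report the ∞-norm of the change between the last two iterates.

0.8163

Iteration 1:
  p = (-9 - (-2)·3.0000 - (-1)·-1.0000) / (7) = -0.5714
  q = (-6 - (-4)·0.0000 - (2)·-1.0000) / (7) = -0.5714
  r = (0 - (2)·0.0000 - (-2)·3.0000) / (-7) = -0.8571
Iteration 2:
  p = (-9 - (-2)·-0.5714 - (-1)·-0.8571) / (7) = -1.5714
  q = (-6 - (-4)·-0.5714 - (2)·-0.8571) / (7) = -0.9388
  r = (0 - (2)·-0.5714 - (-2)·-0.5714) / (-7) = 0.0000
Iteration 3:
  p = (-9 - (-2)·-0.9388 - (-1)·0.0000) / (7) = -1.5539
  q = (-6 - (-4)·-1.5714 - (2)·0.0000) / (7) = -1.7551
  r = (0 - (2)·-1.5714 - (-2)·-0.9388) / (-7) = -0.1807
Change: (0.0175, -0.8163, -0.1807) → max |·| = 0.8163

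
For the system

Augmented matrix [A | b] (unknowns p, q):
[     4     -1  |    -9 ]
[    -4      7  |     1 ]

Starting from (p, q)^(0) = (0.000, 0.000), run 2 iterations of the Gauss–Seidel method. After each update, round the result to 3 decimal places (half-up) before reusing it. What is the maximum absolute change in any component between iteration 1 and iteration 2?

Iteration 1:
  p = (-9 - (-1)·0.000) / (4) = -2.250
  q = (1 - (-4)·-2.250) / (7) = -1.143
Iteration 2:
  p = (-9 - (-1)·-1.143) / (4) = -2.536
  q = (1 - (-4)·-2.536) / (7) = -1.306
Change: (-0.286, -0.163) → max |·| = 0.286

0.286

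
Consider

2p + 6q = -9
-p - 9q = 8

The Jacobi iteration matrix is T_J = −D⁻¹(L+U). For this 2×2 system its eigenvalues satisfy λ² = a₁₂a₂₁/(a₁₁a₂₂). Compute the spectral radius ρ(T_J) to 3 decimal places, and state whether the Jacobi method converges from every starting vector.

a₁₂a₂₁/(a₁₁a₂₂) = (6)·(-1) / ((2)·(-9)) = 0.333333
ρ = √|0.333333| = √0.333333 = 0.577
ρ < 1, so Jacobi converges

0.577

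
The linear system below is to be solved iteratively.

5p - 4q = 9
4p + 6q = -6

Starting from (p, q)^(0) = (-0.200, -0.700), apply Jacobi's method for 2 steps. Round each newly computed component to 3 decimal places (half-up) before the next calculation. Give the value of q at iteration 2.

-1.827

Iteration 1:
  p = (9 - (-4)·-0.700) / (5) = 1.240
  q = (-6 - (4)·-0.200) / (6) = -0.867
Iteration 2:
  p = (9 - (-4)·-0.867) / (5) = 1.106
  q = (-6 - (4)·1.240) / (6) = -1.827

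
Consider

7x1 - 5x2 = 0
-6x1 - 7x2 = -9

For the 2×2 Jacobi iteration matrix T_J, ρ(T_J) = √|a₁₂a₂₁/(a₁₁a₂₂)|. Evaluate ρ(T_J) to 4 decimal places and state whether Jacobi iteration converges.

a₁₂a₂₁/(a₁₁a₂₂) = (-5)·(-6) / ((7)·(-7)) = -0.612245
ρ = √|-0.612245| = √0.612245 = 0.7825
ρ < 1, so Jacobi converges

0.7825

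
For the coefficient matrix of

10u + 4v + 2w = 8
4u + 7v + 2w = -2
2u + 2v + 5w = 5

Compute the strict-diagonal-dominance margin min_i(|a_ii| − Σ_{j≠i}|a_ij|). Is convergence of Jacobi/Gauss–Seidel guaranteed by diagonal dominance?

1

row 1: |10| − (4+2) = 4
row 2: |7| − (4+2) = 1
row 3: |5| − (2+2) = 1
minimum over rows = 1 → strictly diagonally dominant (convergence guaranteed)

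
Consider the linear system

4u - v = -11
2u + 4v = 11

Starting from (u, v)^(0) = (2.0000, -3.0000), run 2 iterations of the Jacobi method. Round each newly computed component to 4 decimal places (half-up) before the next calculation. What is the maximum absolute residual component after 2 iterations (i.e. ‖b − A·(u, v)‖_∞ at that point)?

2.7500

Iteration 1:
  u = (-11 - (-1)·-3.0000) / (4) = -3.5000
  v = (11 - (2)·2.0000) / (4) = 1.7500
Iteration 2:
  u = (-11 - (-1)·1.7500) / (4) = -2.3125
  v = (11 - (2)·-3.5000) / (4) = 4.5000
Residual b − A·x = (2.7500, -2.3750); ∞-norm = 2.7500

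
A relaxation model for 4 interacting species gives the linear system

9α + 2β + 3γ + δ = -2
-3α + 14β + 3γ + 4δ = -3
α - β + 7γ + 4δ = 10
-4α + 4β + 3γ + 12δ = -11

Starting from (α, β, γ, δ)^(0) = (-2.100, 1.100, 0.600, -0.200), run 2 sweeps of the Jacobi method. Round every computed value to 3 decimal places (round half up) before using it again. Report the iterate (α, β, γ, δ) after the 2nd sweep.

Iteration 1:
  α = (-2 - (2)·1.100 - (3)·0.600 - (1)·-0.200) / (9) = -0.644
  β = (-3 - (-3)·-2.100 - (3)·0.600 - (4)·-0.200) / (14) = -0.736
  γ = (10 - (1)·-2.100 - (-1)·1.100 - (4)·-0.200) / (7) = 2.000
  δ = (-11 - (-4)·-2.100 - (4)·1.100 - (3)·0.600) / (12) = -2.133
Iteration 2:
  α = (-2 - (2)·-0.736 - (3)·2.000 - (1)·-2.133) / (9) = -0.488
  β = (-3 - (-3)·-0.644 - (3)·2.000 - (4)·-2.133) / (14) = -0.171
  γ = (10 - (1)·-0.644 - (-1)·-0.736 - (4)·-2.133) / (7) = 2.634
  δ = (-11 - (-4)·-0.644 - (4)·-0.736 - (3)·2.000) / (12) = -1.386

(-0.488, -0.171, 2.634, -1.386)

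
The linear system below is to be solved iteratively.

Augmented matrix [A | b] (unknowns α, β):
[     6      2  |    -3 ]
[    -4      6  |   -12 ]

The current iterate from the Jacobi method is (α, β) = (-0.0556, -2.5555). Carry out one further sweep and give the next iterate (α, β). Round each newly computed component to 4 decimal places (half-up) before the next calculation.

One sweep:
  α = (-3 - (2)·-2.5555) / (6) = 0.3518
  β = (-12 - (-4)·-0.0556) / (6) = -2.0371

(0.3518, -2.0371)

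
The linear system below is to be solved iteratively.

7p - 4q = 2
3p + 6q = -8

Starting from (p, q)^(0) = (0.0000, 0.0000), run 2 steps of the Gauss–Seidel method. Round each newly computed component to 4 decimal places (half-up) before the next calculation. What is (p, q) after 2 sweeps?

(-0.5578, -1.0544)

Iteration 1:
  p = (2 - (-4)·0.0000) / (7) = 0.2857
  q = (-8 - (3)·0.2857) / (6) = -1.4762
Iteration 2:
  p = (2 - (-4)·-1.4762) / (7) = -0.5578
  q = (-8 - (3)·-0.5578) / (6) = -1.0544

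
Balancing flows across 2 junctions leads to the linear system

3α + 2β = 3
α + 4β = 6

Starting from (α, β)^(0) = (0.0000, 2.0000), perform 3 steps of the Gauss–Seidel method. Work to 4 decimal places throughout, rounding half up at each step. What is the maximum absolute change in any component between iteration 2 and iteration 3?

0.0462

Iteration 1:
  α = (3 - (2)·2.0000) / (3) = -0.3333
  β = (6 - (1)·-0.3333) / (4) = 1.5833
Iteration 2:
  α = (3 - (2)·1.5833) / (3) = -0.0555
  β = (6 - (1)·-0.0555) / (4) = 1.5139
Iteration 3:
  α = (3 - (2)·1.5139) / (3) = -0.0093
  β = (6 - (1)·-0.0093) / (4) = 1.5023
Change: (0.0462, -0.0116) → max |·| = 0.0462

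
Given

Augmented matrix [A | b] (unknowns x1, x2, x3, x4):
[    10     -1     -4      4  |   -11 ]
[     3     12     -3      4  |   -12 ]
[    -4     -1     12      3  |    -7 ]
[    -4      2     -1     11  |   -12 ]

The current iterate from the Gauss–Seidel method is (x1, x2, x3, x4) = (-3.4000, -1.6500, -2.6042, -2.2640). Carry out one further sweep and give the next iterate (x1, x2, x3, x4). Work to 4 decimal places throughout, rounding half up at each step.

One sweep:
  x1 = (-11 - (-1)·-1.6500 - (-4)·-2.6042 - (4)·-2.2640) / (10) = -1.4011
  x2 = (-12 - (3)·-1.4011 - (-3)·-2.6042 - (4)·-2.2640) / (12) = -0.5461
  x3 = (-7 - (-4)·-1.4011 - (-1)·-0.5461 - (3)·-2.2640) / (12) = -0.5299
  x4 = (-12 - (-4)·-1.4011 - (2)·-0.5461 - (-1)·-0.5299) / (11) = -1.5493

(-1.4011, -0.5461, -0.5299, -1.5493)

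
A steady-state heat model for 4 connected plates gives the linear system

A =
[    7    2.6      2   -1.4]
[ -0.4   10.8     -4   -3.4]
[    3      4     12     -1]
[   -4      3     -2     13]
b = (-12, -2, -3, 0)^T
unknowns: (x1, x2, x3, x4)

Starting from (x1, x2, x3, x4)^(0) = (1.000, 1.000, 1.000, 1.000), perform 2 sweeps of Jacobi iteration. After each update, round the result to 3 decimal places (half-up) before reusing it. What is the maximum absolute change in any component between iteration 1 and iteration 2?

1.138

Iteration 1:
  x1 = (-12 - (2.6)·1.000 - (2)·1.000 - (-1.4)·1.000) / (7) = -2.171
  x2 = (-2 - (-0.4)·1.000 - (-4)·1.000 - (-3.4)·1.000) / (10.8) = 0.537
  x3 = (-3 - (3)·1.000 - (4)·1.000 - (-1)·1.000) / (12) = -0.750
  x4 = (0 - (-4)·1.000 - (3)·1.000 - (-2)·1.000) / (13) = 0.231
Iteration 2:
  x1 = (-12 - (2.6)·0.537 - (2)·-0.750 - (-1.4)·0.231) / (7) = -1.653
  x2 = (-2 - (-0.4)·-2.171 - (-4)·-0.750 - (-3.4)·0.231) / (10.8) = -0.471
  x3 = (-3 - (3)·-2.171 - (4)·0.537 - (-1)·0.231) / (12) = 0.133
  x4 = (0 - (-4)·-2.171 - (3)·0.537 - (-2)·-0.750) / (13) = -0.907
Change: (0.518, -1.008, 0.883, -1.138) → max |·| = 1.138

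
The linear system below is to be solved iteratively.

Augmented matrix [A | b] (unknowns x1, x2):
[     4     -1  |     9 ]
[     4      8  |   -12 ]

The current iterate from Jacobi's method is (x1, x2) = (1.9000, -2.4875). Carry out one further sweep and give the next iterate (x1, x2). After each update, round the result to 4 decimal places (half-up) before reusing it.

One sweep:
  x1 = (9 - (-1)·-2.4875) / (4) = 1.6281
  x2 = (-12 - (4)·1.9000) / (8) = -2.4500

(1.6281, -2.4500)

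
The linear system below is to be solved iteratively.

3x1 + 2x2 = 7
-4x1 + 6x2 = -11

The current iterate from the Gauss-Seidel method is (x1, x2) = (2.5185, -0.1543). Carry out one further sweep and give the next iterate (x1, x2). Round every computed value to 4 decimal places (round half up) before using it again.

One sweep:
  x1 = (7 - (2)·-0.1543) / (3) = 2.4362
  x2 = (-11 - (-4)·2.4362) / (6) = -0.2092

(2.4362, -0.2092)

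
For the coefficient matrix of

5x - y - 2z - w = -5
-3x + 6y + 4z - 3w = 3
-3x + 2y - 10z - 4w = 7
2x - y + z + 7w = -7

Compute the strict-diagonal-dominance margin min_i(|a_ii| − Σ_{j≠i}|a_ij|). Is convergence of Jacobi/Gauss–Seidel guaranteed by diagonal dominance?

-4

row 1: |5| − (1+2+1) = 1
row 2: |6| − (3+4+3) = -4
row 3: |-10| − (3+2+4) = 1
row 4: |7| − (2+1+1) = 3
minimum over rows = -4 → not strictly diagonally dominant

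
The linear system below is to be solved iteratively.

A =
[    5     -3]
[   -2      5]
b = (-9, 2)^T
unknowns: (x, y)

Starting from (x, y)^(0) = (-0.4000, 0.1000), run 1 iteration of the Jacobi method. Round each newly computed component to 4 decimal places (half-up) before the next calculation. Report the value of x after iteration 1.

-1.7400

Iteration 1:
  x = (-9 - (-3)·0.1000) / (5) = -1.7400
  y = (2 - (-2)·-0.4000) / (5) = 0.2400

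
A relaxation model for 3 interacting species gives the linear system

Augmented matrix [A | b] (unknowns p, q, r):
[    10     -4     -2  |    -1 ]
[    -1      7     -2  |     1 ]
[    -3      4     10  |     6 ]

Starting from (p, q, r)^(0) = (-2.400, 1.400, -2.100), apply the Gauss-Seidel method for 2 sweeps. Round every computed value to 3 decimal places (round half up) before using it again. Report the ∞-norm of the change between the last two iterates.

0.803

Iteration 1:
  p = (-1 - (-4)·1.400 - (-2)·-2.100) / (10) = 0.040
  q = (1 - (-1)·0.040 - (-2)·-2.100) / (7) = -0.451
  r = (6 - (-3)·0.040 - (4)·-0.451) / (10) = 0.792
Iteration 2:
  p = (-1 - (-4)·-0.451 - (-2)·0.792) / (10) = -0.122
  q = (1 - (-1)·-0.122 - (-2)·0.792) / (7) = 0.352
  r = (6 - (-3)·-0.122 - (4)·0.352) / (10) = 0.423
Change: (-0.162, 0.803, -0.369) → max |·| = 0.803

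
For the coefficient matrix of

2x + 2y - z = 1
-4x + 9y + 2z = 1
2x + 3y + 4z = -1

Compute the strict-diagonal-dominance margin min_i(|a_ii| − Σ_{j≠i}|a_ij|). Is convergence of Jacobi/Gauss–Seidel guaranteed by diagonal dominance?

row 1: |2| − (2+1) = -1
row 2: |9| − (4+2) = 3
row 3: |4| − (2+3) = -1
minimum over rows = -1 → not strictly diagonally dominant

-1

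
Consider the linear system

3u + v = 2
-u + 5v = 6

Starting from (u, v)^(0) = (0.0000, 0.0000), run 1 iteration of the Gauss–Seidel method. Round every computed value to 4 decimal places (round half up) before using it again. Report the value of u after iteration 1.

Iteration 1:
  u = (2 - (1)·0.0000) / (3) = 0.6667
  v = (6 - (-1)·0.6667) / (5) = 1.3333

0.6667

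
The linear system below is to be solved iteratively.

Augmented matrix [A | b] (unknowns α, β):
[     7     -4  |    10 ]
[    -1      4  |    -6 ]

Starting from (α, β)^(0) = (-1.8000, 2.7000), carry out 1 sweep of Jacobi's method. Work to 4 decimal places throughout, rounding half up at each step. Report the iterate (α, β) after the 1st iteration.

Iteration 1:
  α = (10 - (-4)·2.7000) / (7) = 2.9714
  β = (-6 - (-1)·-1.8000) / (4) = -1.9500

(2.9714, -1.9500)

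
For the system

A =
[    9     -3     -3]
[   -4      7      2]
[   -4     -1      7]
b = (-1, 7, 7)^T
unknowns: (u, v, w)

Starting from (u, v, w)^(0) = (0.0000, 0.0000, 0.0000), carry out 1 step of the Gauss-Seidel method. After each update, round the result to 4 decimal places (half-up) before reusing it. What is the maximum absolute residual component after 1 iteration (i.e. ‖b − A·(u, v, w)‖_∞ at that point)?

6.0203

Iteration 1:
  u = (-1 - (-3)·0.0000 - (-3)·0.0000) / (9) = -0.1111
  v = (7 - (-4)·-0.1111 - (2)·0.0000) / (7) = 0.9365
  w = (7 - (-4)·-0.1111 - (-1)·0.9365) / (7) = 1.0703
Residual b − A·x = (6.0203, -2.1405, 0.0000); ∞-norm = 6.0203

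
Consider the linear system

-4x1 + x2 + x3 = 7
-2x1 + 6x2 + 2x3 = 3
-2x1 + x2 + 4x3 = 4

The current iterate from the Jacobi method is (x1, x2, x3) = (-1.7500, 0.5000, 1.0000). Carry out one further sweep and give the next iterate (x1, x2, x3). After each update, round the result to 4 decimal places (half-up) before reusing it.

(-1.3750, -0.4167, 0.0000)

One sweep:
  x1 = (7 - (1)·0.5000 - (1)·1.0000) / (-4) = -1.3750
  x2 = (3 - (-2)·-1.7500 - (2)·1.0000) / (6) = -0.4167
  x3 = (4 - (-2)·-1.7500 - (1)·0.5000) / (4) = 0.0000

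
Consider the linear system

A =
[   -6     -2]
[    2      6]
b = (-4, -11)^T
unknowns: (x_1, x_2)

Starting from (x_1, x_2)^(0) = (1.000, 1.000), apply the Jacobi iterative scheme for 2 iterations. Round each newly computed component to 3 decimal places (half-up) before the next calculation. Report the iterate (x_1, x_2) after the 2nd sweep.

Iteration 1:
  x_1 = (-4 - (-2)·1.000) / (-6) = 0.333
  x_2 = (-11 - (2)·1.000) / (6) = -2.167
Iteration 2:
  x_1 = (-4 - (-2)·-2.167) / (-6) = 1.389
  x_2 = (-11 - (2)·0.333) / (6) = -1.944

(1.389, -1.944)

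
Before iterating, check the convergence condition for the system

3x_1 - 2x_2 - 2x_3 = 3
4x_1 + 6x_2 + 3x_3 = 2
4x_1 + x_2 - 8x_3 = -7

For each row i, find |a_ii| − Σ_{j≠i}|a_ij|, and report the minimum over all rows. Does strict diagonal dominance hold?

row 1: |3| − (2+2) = -1
row 2: |6| − (4+3) = -1
row 3: |-8| − (4+1) = 3
minimum over rows = -1 → not strictly diagonally dominant

-1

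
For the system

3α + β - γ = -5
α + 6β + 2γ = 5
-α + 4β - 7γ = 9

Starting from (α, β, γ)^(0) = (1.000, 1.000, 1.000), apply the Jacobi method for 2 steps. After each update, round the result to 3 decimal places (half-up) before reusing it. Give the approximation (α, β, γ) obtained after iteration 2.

Iteration 1:
  α = (-5 - (1)·1.000 - (-1)·1.000) / (3) = -1.667
  β = (5 - (1)·1.000 - (2)·1.000) / (6) = 0.333
  γ = (9 - (-1)·1.000 - (4)·1.000) / (-7) = -0.857
Iteration 2:
  α = (-5 - (1)·0.333 - (-1)·-0.857) / (3) = -2.063
  β = (5 - (1)·-1.667 - (2)·-0.857) / (6) = 1.397
  γ = (9 - (-1)·-1.667 - (4)·0.333) / (-7) = -0.857

(-2.063, 1.397, -0.857)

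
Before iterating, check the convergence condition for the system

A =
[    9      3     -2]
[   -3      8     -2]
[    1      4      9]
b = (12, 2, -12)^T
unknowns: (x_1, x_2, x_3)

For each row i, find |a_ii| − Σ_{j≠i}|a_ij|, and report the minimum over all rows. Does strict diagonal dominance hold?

row 1: |9| − (3+2) = 4
row 2: |8| − (3+2) = 3
row 3: |9| − (1+4) = 4
minimum over rows = 3 → strictly diagonally dominant (convergence guaranteed)

3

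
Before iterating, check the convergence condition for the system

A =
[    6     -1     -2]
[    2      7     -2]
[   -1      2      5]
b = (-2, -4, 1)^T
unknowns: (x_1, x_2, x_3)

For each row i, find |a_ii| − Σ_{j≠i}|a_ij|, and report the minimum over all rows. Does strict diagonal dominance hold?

row 1: |6| − (1+2) = 3
row 2: |7| − (2+2) = 3
row 3: |5| − (1+2) = 2
minimum over rows = 2 → strictly diagonally dominant (convergence guaranteed)

2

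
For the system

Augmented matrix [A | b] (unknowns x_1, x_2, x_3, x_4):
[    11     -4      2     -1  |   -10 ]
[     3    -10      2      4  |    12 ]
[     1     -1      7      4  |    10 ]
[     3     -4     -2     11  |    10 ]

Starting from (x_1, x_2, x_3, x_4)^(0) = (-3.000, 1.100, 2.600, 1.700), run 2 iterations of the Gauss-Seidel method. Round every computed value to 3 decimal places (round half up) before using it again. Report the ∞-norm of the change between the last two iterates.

Iteration 1:
  x_1 = (-10 - (-4)·1.100 - (2)·2.600 - (-1)·1.700) / (11) = -0.827
  x_2 = (12 - (3)·-0.827 - (2)·2.600 - (4)·1.700) / (-10) = -0.248
  x_3 = (10 - (1)·-0.827 - (-1)·-0.248 - (4)·1.700) / (7) = 0.540
  x_4 = (10 - (3)·-0.827 - (-4)·-0.248 - (-2)·0.540) / (11) = 1.143
Iteration 2:
  x_1 = (-10 - (-4)·-0.248 - (2)·0.540 - (-1)·1.143) / (11) = -0.994
  x_2 = (12 - (3)·-0.994 - (2)·0.540 - (4)·1.143) / (-10) = -0.933
  x_3 = (10 - (1)·-0.994 - (-1)·-0.933 - (4)·1.143) / (7) = 0.784
  x_4 = (10 - (3)·-0.994 - (-4)·-0.933 - (-2)·0.784) / (11) = 0.983
Change: (-0.167, -0.685, 0.244, -0.160) → max |·| = 0.685

0.685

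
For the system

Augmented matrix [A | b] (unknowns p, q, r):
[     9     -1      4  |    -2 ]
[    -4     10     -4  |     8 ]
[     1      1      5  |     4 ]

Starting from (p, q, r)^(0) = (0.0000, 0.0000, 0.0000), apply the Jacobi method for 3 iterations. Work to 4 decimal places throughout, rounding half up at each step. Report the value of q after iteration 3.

Iteration 1:
  p = (-2 - (-1)·0.0000 - (4)·0.0000) / (9) = -0.2222
  q = (8 - (-4)·0.0000 - (-4)·0.0000) / (10) = 0.8000
  r = (4 - (1)·0.0000 - (1)·0.0000) / (5) = 0.8000
Iteration 2:
  p = (-2 - (-1)·0.8000 - (4)·0.8000) / (9) = -0.4889
  q = (8 - (-4)·-0.2222 - (-4)·0.8000) / (10) = 1.0311
  r = (4 - (1)·-0.2222 - (1)·0.8000) / (5) = 0.6844
Iteration 3:
  p = (-2 - (-1)·1.0311 - (4)·0.6844) / (9) = -0.4118
  q = (8 - (-4)·-0.4889 - (-4)·0.6844) / (10) = 0.8782
  r = (4 - (1)·-0.4889 - (1)·1.0311) / (5) = 0.6916

0.8782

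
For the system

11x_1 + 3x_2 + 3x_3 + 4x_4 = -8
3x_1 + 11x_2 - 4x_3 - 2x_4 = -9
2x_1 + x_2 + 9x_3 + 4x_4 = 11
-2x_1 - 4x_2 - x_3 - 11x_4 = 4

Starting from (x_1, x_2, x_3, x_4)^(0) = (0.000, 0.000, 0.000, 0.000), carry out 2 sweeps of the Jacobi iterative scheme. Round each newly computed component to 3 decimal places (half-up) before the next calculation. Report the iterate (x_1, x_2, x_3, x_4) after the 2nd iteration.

(-0.705, -0.242, 1.636, -0.045)

Iteration 1:
  x_1 = (-8 - (3)·0.000 - (3)·0.000 - (4)·0.000) / (11) = -0.727
  x_2 = (-9 - (3)·0.000 - (-4)·0.000 - (-2)·0.000) / (11) = -0.818
  x_3 = (11 - (2)·0.000 - (1)·0.000 - (4)·0.000) / (9) = 1.222
  x_4 = (4 - (-2)·0.000 - (-4)·0.000 - (-1)·0.000) / (-11) = -0.364
Iteration 2:
  x_1 = (-8 - (3)·-0.818 - (3)·1.222 - (4)·-0.364) / (11) = -0.705
  x_2 = (-9 - (3)·-0.727 - (-4)·1.222 - (-2)·-0.364) / (11) = -0.242
  x_3 = (11 - (2)·-0.727 - (1)·-0.818 - (4)·-0.364) / (9) = 1.636
  x_4 = (4 - (-2)·-0.727 - (-4)·-0.818 - (-1)·1.222) / (-11) = -0.045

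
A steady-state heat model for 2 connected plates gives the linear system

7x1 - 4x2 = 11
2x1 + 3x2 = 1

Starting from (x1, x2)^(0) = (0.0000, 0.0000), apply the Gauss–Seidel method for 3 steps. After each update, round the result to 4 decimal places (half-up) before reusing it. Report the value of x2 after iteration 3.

-0.5458

Iteration 1:
  x1 = (11 - (-4)·0.0000) / (7) = 1.5714
  x2 = (1 - (2)·1.5714) / (3) = -0.7143
Iteration 2:
  x1 = (11 - (-4)·-0.7143) / (7) = 1.1633
  x2 = (1 - (2)·1.1633) / (3) = -0.4422
Iteration 3:
  x1 = (11 - (-4)·-0.4422) / (7) = 1.3187
  x2 = (1 - (2)·1.3187) / (3) = -0.5458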